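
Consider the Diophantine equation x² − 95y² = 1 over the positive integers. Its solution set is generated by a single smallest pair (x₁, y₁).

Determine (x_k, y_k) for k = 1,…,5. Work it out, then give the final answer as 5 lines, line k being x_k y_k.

39 4
3041 312
237159 24332
18495361 1897584
1442400999 147987220

√95 → a₀=9, period (1,2,1,18); ℓ=4 even so k=3
i=0: a=9 ⇒ p=9, q=1
i=1: a=1 ⇒ p=10, q=1
i=2: a=2 ⇒ p=29, q=3
i=3: a=1 ⇒ p=39, q=4
→ (39, 4).  Check: 39²=1521, 95·4²=1520, difference 1.
k=2:  x_2 = 39·39+95·4·4 = 3041,  y_2 = 39·4+4·39 = 312
k=3:  x_3 = 39·3041+95·4·312 = 237159,  y_3 = 39·312+4·3041 = 24332
k=4:  x_4 = 39·237159+95·4·24332 = 18495361,  y_4 = 39·24332+4·237159 = 1897584
k=5:  x_5 = 39·18495361+95·4·1897584 = 1442400999,  y_5 = 39·1897584+4·18495361 = 147987220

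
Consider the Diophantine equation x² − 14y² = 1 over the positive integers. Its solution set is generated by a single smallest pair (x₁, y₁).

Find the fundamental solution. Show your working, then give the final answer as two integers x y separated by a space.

[3; 1,2,1,6] for √14; ℓ=4 ⇒ convergent index 3
k=0  a_k=3  p_k/q_k = 3/1
…
k=2  a_k=2  p_k/q_k = 11/3
k=3  a_k=1  p_k/q_k = 15/4
→ (15, 4).  Check: 15²=225, 14·4²=224, difference 1.

15 4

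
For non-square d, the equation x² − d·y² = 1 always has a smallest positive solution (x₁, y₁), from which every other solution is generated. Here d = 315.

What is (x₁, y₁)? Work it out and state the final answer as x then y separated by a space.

71 4

√315 = [17; 1,2,1,34, …], period ℓ=4 (even) → k=3
step 0: (17, 1)  from 17·(1,0) + (0,1)
…
step 2: (53, 3)  from 2·(18,1) + (17,1)
step 3: (71, 4)  from 1·(53,3) + (18,1)
(x₁, y₁) = (71, 4);  71² − 315·4² = 1 ✓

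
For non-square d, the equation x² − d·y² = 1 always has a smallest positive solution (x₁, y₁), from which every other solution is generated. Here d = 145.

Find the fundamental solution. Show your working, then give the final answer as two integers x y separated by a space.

d=145: √d = [12; 24] (ℓ=1, odd), read p_1/q_1
i=0: a=12 ⇒ p=12, q=1
i=1: a=24 ⇒ p=289, q=24
(x₁, y₁) = (289, 24);  289² − 145·24² = 1 ✓

289 24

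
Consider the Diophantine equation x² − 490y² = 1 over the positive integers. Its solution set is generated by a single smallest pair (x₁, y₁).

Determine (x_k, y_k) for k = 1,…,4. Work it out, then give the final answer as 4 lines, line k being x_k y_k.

[22; 7,2,1,4,4,4,1,2,7,44] for √490; ℓ=10 ⇒ convergent index 9
i=0: a=22 ⇒ p=22, q=1
i=1: a=7 ⇒ p=155, q=7
i=2: a=2 ⇒ p=332, q=15
i=3: a=1 ⇒ p=487, q=22
i=4: a=4 ⇒ p=2280, q=103
…
i=6: a=4 ⇒ p=40708, q=1839
i=7: a=1 ⇒ p=50315, q=2273
i=8: a=2 ⇒ p=141338, q=6385
i=9: a=7 ⇒ p=1039681, q=46968
→ (1039681, 46968).  Check: 1039681²=1080936581761, 490·46968²=1080936581760, difference 1.
(x_2, y_2) = (1039681·1039681 + 490·46968·46968, 1039681·46968 + 46968·1039681) = (2161873163521, 97663474416)
(x_3, y_3) = (1039681·2161873163521 + 490·46968·97663474416, 1039681·97663474416 + 46968·2161873163521) = (4495316905044313921, 203077717488555624)
(x_4, y_4) = (1039681·4495316905044313921 + 490·46968·203077717488555624, 1039681·203077717488555624 + 46968·4495316905044313921) = (9347391150304592810234881, 422272088792340335957472)

1039681 46968
2161873163521 97663474416
4495316905044313921 203077717488555624
9347391150304592810234881 422272088792340335957472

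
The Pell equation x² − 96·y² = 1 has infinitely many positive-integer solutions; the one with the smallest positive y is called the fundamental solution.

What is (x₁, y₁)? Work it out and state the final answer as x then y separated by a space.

[9; 1,3,1,18] for √96; ℓ=4 ⇒ convergent index 3
k=0  a_k=9  p_k/q_k = 9/1
…
k=2  a_k=3  p_k/q_k = 39/4
k=3  a_k=1  p_k/q_k = 49/5
fundamental: x₁=49, y₁=5  (since 2401 − 96·25 = 1)

49 5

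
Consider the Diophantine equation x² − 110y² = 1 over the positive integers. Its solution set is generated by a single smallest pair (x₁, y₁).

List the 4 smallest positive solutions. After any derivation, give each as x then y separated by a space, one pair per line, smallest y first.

21 2
881 84
36981 3526
1552321 148008

√110 → a₀=10, period (2,20); ℓ=2 even so k=1
k=0  a_k=10  p_k/q_k = 10/1
k=1  a_k=2  p_k/q_k = 21/2
fundamental: x₁=21, y₁=2  (since 441 − 110·4 = 1)
n=2: (21,2)∘(21,2) = (21·21+110·2·2, 21·2+2·21) = (881,84)
n=3: (881,84)∘(21,2) = (21·881+110·2·84, 21·84+2·881) = (36981,3526)
n=4: (36981,3526)∘(21,2) = (21·36981+110·2·3526, 21·3526+2·36981) = (1552321,148008)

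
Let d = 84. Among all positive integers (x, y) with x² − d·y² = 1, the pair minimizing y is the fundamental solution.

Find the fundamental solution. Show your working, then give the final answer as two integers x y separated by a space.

√84 = [9; 6,18, …], period ℓ=2 (even) → k=1
k=0  a_k=9  p_k/q_k = 9/1
k=1  a_k=6  p_k/q_k = 55/6
→ (55, 6).  Check: 55²=3025, 84·6²=3024, difference 1.

55 6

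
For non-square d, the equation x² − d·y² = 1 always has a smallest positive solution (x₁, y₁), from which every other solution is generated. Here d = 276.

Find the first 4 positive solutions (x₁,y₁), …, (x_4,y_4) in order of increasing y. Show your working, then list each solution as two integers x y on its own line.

7775 468
120901249 7277400
1880014414175 113163569532
29234224019520001 1759693498945200

√276 = [16; 1,1,1,1,2,2,2,1,1,1,1,32, …], period ℓ=12 (even) → k=11
a_0=16:  p_0=16·1+0=16,  q_0=16·0+1=1
a_1=1:  p_1=1·16+1=17,  q_1=1·1+0=1
…
a_8=1:  p_8=1·1246+515=1761,  q_8=1·75+31=106
a_9=1:  p_9=1·1761+1246=3007,  q_9=1·106+75=181
a_10=1:  p_10=1·3007+1761=4768,  q_10=1·181+106=287
a_11=1:  p_11=1·4768+3007=7775,  q_11=1·287+181=468
(x₁, y₁) = (7775, 468);  7775² − 276·468² = 1 ✓
k=2:  x_2 = 7775·7775+276·468·468 = 120901249,  y_2 = 7775·468+468·7775 = 7277400
k=3:  x_3 = 7775·120901249+276·468·7277400 = 1880014414175,  y_3 = 7775·7277400+468·120901249 = 113163569532
k=4:  x_4 = 7775·1880014414175+276·468·113163569532 = 29234224019520001,  y_4 = 7775·113163569532+468·1880014414175 = 1759693498945200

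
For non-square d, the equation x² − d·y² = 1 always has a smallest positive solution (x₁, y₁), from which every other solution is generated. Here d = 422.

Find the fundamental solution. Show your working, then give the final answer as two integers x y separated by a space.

7022501 341850

√422 → a₀=20, period (1,1,5,2,1,…,1,1,40); ℓ=14 even so k=13
step 0: (20, 1)  from 20·(1,0) + (0,1)
step 1: (21, 1)  from 1·(20,1) + (1,0)
step 2: (41, 2)  from 1·(21,1) + (20,1)
step 3: (226, 11)  from 5·(41,2) + (21,1)
step 4: (493, 24)  from 2·(226,11) + (41,2)
…
step 6: (2650, 129)  from 3·(719,35) + (493,24)
step 7: (53719, 2615)  from 20·(2650,129) + (719,35)
step 8: (163807, 7974)  from 3·(53719,2615) + (2650,129)
step 9: (217526, 10589)  from 1·(163807,7974) + (53719,2615)
step 10: (598859, 29152)  from 2·(217526,10589) + (163807,7974)
step 11: (3211821, 156349)  from 5·(598859,29152) + (217526,10589)
step 12: (3810680, 185501)  from 1·(3211821,156349) + (598859,29152)
step 13: (7022501, 341850)  from 1·(3810680,185501) + (3211821,156349)
→ (7022501, 341850).  Check: 7022501²=49315520295001, 422·341850²=49315520295000, difference 1.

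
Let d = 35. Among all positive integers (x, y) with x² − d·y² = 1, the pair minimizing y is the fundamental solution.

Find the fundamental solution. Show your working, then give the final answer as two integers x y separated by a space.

6 1

√35 = [5; 1,10, …], period ℓ=2 (even) → k=1
step 0: (5, 1)  from 5·(1,0) + (0,1)
step 1: (6, 1)  from 1·(5,1) + (1,0)
fundamental: x₁=6, y₁=1  (since 36 − 35·1 = 1)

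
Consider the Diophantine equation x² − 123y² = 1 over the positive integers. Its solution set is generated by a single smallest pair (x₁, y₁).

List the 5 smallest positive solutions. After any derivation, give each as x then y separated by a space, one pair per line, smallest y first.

122 11
29767 2684
7263026 654885
1772148577 159789256
432396989762 38987923579

[11; 11,22] for √123; ℓ=2 ⇒ convergent index 1
k=0  a_k=11  p_k/q_k = 11/1
k=1  a_k=11  p_k/q_k = 122/11
→ (122, 11).  Check: 122²=14884, 123·11²=14883, difference 1.
(x_2, y_2) = (122·122 + 123·11·11, 122·11 + 11·122) = (29767, 2684)
(x_3, y_3) = (122·29767 + 123·11·2684, 122·2684 + 11·29767) = (7263026, 654885)
(x_4, y_4) = (122·7263026 + 123·11·654885, 122·654885 + 11·7263026) = (1772148577, 159789256)
(x_5, y_5) = (122·1772148577 + 123·11·159789256, 122·159789256 + 11·1772148577) = (432396989762, 38987923579)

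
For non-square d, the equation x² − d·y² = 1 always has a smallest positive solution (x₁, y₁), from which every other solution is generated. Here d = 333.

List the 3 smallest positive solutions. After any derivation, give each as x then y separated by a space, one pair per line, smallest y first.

73 4
10657 584
1555849 85260

[18; 4,36] for √333; ℓ=2 ⇒ convergent index 1
i=0: a=18 ⇒ p=18, q=1
i=1: a=4 ⇒ p=73, q=4
→ (73, 4).  Check: 73²=5329, 333·4²=5328, difference 1.
(73+4√333)^2 = 10657 + 584√333
(73+4√333)^3 = 1555849 + 85260√333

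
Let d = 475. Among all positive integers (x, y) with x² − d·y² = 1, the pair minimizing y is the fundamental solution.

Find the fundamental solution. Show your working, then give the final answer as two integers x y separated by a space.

d=475: √d = [21; 1,3,1,6,2,6,1,3,1,42] (ℓ=10, even), read p_9/q_9
k=0  a_k=21  p_k/q_k = 21/1
…
k=2  a_k=3  p_k/q_k = 87/4
k=3  a_k=1  p_k/q_k = 109/5
…
k=6  a_k=6  p_k/q_k = 10287/472
…
k=8  a_k=3  p_k/q_k = 45921/2107
k=9  a_k=1  p_k/q_k = 57799/2652
fundamental: x₁=57799, y₁=2652  (since 3340724401 − 475·7033104 = 1)

57799 2652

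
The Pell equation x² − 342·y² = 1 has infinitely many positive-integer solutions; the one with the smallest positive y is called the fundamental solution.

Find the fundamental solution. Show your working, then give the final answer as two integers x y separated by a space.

d=342: √d = [18; 2,36] (ℓ=2, even), read p_1/q_1
a_0=18:  p_0=18·1+0=18,  q_0=18·0+1=1
a_1=2:  p_1=2·18+1=37,  q_1=2·1+0=2
→ (37, 2).  Check: 37²=1369, 342·2²=1368, difference 1.

37 2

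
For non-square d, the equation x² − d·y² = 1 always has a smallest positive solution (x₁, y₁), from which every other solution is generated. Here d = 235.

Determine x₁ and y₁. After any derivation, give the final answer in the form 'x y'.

46 3

√235 = [15; 3,30, …], period ℓ=2 (even) → k=1
k=0  a_k=15  p_k/q_k = 15/1
k=1  a_k=3  p_k/q_k = 46/3
→ (46, 3).  Check: 46²=2116, 235·3²=2115, difference 1.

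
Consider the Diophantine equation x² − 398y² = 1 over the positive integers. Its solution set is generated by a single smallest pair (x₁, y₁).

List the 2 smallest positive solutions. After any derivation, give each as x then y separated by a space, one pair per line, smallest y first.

399 20
318401 15960

[19; 1,18,1,38] for √398; ℓ=4 ⇒ convergent index 3
a_0=19:  p_0=19·1+0=19,  q_0=19·0+1=1
a_1=1:  p_1=1·19+1=20,  q_1=1·1+0=1
a_2=18:  p_2=18·20+19=379,  q_2=18·1+1=19
a_3=1:  p_3=1·379+20=399,  q_3=1·19+1=20
(x₁, y₁) = (399, 20);  399² − 398·20² = 1 ✓
n=2: (399,20)∘(399,20) = (399·399+398·20·20, 399·20+20·399) = (318401,15960)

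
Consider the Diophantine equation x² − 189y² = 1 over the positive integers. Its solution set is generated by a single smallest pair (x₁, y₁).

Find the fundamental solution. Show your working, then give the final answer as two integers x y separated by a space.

55 4

d=189: √d = [13; 1,2,1,26] (ℓ=4, even), read p_3/q_3
i=0: a=13 ⇒ p=13, q=1
i=1: a=1 ⇒ p=14, q=1
i=2: a=2 ⇒ p=41, q=3
i=3: a=1 ⇒ p=55, q=4
(x₁, y₁) = (55, 4);  55² − 189·4² = 1 ✓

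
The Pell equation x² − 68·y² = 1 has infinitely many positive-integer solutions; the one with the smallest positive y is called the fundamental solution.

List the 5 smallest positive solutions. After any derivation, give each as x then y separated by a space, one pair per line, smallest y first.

√68 → a₀=8, period (4,16); ℓ=2 even so k=1
a_0=8:  p_0=8·1+0=8,  q_0=8·0+1=1
a_1=4:  p_1=4·8+1=33,  q_1=4·1+0=4
→ (33, 4).  Check: 33²=1089, 68·4²=1088, difference 1.
(33+4√68)^2 = 2177 + 264√68
(33+4√68)^3 = 143649 + 17420√68
(33+4√68)^4 = 9478657 + 1149456√68
(33+4√68)^5 = 625447713 + 75846676√68

33 4
2177 264
143649 17420
9478657 1149456
625447713 75846676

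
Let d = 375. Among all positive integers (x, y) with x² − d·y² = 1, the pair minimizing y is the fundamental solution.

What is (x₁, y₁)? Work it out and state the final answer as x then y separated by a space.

15124 781

√375 = [19; 2,1,2,1,5,1,2,1,2,38, …], period ℓ=10 (even) → k=9
k=0  a_k=19  p_k/q_k = 19/1
k=1  a_k=2  p_k/q_k = 39/2
…
k=3  a_k=2  p_k/q_k = 155/8
…
k=8  a_k=1  p_k/q_k = 5519/285
k=9  a_k=2  p_k/q_k = 15124/781
fundamental: x₁=15124, y₁=781  (since 228735376 − 375·609961 = 1)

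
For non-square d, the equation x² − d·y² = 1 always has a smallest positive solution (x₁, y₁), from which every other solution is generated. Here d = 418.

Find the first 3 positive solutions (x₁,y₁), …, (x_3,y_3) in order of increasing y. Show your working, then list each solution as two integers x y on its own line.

[20; 2,4,20,4,2,40] for √418; ℓ=6 ⇒ convergent index 5
i=0: a=20 ⇒ p=20, q=1
…
i=2: a=4 ⇒ p=184, q=9
i=3: a=20 ⇒ p=3721, q=182
i=4: a=4 ⇒ p=15068, q=737
i=5: a=2 ⇒ p=33857, q=1656
→ (33857, 1656).  Check: 33857²=1146296449, 418·1656²=1146296448, difference 1.
k=2:  x_2 = 33857·33857+418·1656·1656 = 2292592897,  y_2 = 33857·1656+1656·33857 = 112134384
k=3:  x_3 = 33857·2292592897+418·1656·112134384 = 155240635393601,  y_3 = 33857·112134384+1656·2292592897 = 7593067676520

33857 1656
2292592897 112134384
155240635393601 7593067676520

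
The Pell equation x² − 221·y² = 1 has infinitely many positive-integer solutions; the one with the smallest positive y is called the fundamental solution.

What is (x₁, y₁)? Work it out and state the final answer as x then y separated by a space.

√221 → a₀=14, period (1,6,2,6,1,28); ℓ=6 even so k=5
step 0: (14, 1)  from 14·(1,0) + (0,1)
step 1: (15, 1)  from 1·(14,1) + (1,0)
step 2: (104, 7)  from 6·(15,1) + (14,1)
step 3: (223, 15)  from 2·(104,7) + (15,1)
step 4: (1442, 97)  from 6·(223,15) + (104,7)
step 5: (1665, 112)  from 1·(1442,97) + (223,15)
fundamental: x₁=1665, y₁=112  (since 2772225 − 221·12544 = 1)

1665 112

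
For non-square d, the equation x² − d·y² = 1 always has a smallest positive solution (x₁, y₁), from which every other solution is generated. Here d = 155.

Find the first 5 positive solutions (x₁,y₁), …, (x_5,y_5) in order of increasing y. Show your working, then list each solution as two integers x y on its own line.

249 20
124001 9960
61752249 4960060
30752496001 2470099920
15314681256249 1230104800100

√155 = [12; 2,4,2,24, …], period ℓ=4 (even) → k=3
k=0  a_k=12  p_k/q_k = 12/1
k=1  a_k=2  p_k/q_k = 25/2
k=2  a_k=4  p_k/q_k = 112/9
k=3  a_k=2  p_k/q_k = 249/20
fundamental: x₁=249, y₁=20  (since 62001 − 155·400 = 1)
(x_2, y_2) = (249·249 + 155·20·20, 249·20 + 20·249) = (124001, 9960)
(x_3, y_3) = (249·124001 + 155·20·9960, 249·9960 + 20·124001) = (61752249, 4960060)
(x_4, y_4) = (249·61752249 + 155·20·4960060, 249·4960060 + 20·61752249) = (30752496001, 2470099920)
(x_5, y_5) = (249·30752496001 + 155·20·2470099920, 249·2470099920 + 20·30752496001) = (15314681256249, 1230104800100)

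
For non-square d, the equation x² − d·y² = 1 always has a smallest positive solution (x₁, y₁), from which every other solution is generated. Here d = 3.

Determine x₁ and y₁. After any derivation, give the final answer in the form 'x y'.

2 1

√3 = [1; 1,2, …], period ℓ=2 (even) → k=1
k=0  a_k=1  p_k/q_k = 1/1
k=1  a_k=1  p_k/q_k = 2/1
(x₁, y₁) = (2, 1);  2² − 3·1² = 1 ✓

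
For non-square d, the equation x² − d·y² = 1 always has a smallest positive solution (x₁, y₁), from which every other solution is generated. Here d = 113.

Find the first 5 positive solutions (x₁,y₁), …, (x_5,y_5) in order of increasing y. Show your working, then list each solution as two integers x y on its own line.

1204353 113296
2900932297217 272896754976
6987493029899166849 657328051091107760
16830816386073401651890177 1583310020631184911403584
40540488414026331506287881514113 3813728346553801555156190094544

[10; 1,1,1,2,2,1,1,1,20] for √113; ℓ=9 ⇒ convergent index 17
i=0: a=10 ⇒ p=10, q=1
i=1: a=1 ⇒ p=11, q=1
i=2: a=1 ⇒ p=21, q=2
i=3: a=1 ⇒ p=32, q=3
i=4: a=2 ⇒ p=85, q=8
…
i=6: a=1 ⇒ p=287, q=27
i=7: a=1 ⇒ p=489, q=46
…
i=9: a=20 ⇒ p=16009, q=1506
…
i=11: a=1 ⇒ p=32794, q=3085
…
i=14: a=2 ⇒ p=313483, q=29490
i=15: a=1 ⇒ p=445435, q=41903
i=16: a=1 ⇒ p=758918, q=71393
i=17: a=1 ⇒ p=1204353, q=113296
(x₁, y₁) = (1204353, 113296);  1204353² − 113·113296² = 1 ✓
(1204353+113296√113)^2 = 2900932297217 + 272896754976√113
(1204353+113296√113)^3 = 6987493029899166849 + 657328051091107760√113
(1204353+113296√113)^4 = 16830816386073401651890177 + 1583310020631184911403584√113
(1204353+113296√113)^5 = 40540488414026331506287881514113 + 3813728346553801555156190094544√113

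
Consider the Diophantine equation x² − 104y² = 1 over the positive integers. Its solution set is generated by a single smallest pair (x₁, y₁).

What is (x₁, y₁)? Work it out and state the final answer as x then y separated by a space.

d=104: √d = [10; 5,20] (ℓ=2, even), read p_1/q_1
i=0: a=10 ⇒ p=10, q=1
i=1: a=5 ⇒ p=51, q=5
→ (51, 5).  Check: 51²=2601, 104·5²=2600, difference 1.

51 5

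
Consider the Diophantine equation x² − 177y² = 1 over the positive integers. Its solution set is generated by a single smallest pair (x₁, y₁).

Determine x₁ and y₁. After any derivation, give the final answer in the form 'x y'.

62423 4692

√177 → a₀=13, period (3,3,2,8,2,3,3,26); ℓ=8 even so k=7
a_0=13:  p_0=13·1+0=13,  q_0=13·0+1=1
a_1=3:  p_1=3·13+1=40,  q_1=3·1+0=3
a_2=3:  p_2=3·40+13=133,  q_2=3·3+1=10
a_3=2:  p_3=2·133+40=306,  q_3=2·10+3=23
a_4=8:  p_4=8·306+133=2581,  q_4=8·23+10=194
a_5=2:  p_5=2·2581+306=5468,  q_5=2·194+23=411
a_6=3:  p_6=3·5468+2581=18985,  q_6=3·411+194=1427
a_7=3:  p_7=3·18985+5468=62423,  q_7=3·1427+411=4692
→ (62423, 4692).  Check: 62423²=3896630929, 177·4692²=3896630928, difference 1.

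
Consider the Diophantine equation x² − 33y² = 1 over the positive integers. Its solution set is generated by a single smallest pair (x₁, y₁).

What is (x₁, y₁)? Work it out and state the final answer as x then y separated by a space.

[5; 1,2,1,10] for √33; ℓ=4 ⇒ convergent index 3
k=0  a_k=5  p_k/q_k = 5/1
…
k=2  a_k=2  p_k/q_k = 17/3
k=3  a_k=1  p_k/q_k = 23/4
→ (23, 4).  Check: 23²=529, 33·4²=528, difference 1.

23 4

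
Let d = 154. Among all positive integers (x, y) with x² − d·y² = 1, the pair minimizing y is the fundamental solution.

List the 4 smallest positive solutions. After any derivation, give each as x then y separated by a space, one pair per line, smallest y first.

21295 1716
906954049 73084440
38627172925615 3112666297884
1645131293994988801 132568457553795120

[12; 2,2,3,1,2,1,3,2,2,24] for √154; ℓ=10 ⇒ convergent index 9
a_0=12:  p_0=12·1+0=12,  q_0=12·0+1=1
…
a_3=3:  p_3=3·62+25=211,  q_3=3·5+2=17
a_4=1:  p_4=1·211+62=273,  q_4=1·17+5=22
…
a_6=1:  p_6=1·757+273=1030,  q_6=1·61+22=83
…
a_8=2:  p_8=2·3847+1030=8724,  q_8=2·310+83=703
a_9=2:  p_9=2·8724+3847=21295,  q_9=2·703+310=1716
fundamental: x₁=21295, y₁=1716  (since 453477025 − 154·2944656 = 1)
(x_2, y_2) = (21295·21295 + 154·1716·1716, 21295·1716 + 1716·21295) = (906954049, 73084440)
(x_3, y_3) = (21295·906954049 + 154·1716·73084440, 21295·73084440 + 1716·906954049) = (38627172925615, 3112666297884)
(x_4, y_4) = (21295·38627172925615 + 154·1716·3112666297884, 21295·3112666297884 + 1716·38627172925615) = (1645131293994988801, 132568457553795120)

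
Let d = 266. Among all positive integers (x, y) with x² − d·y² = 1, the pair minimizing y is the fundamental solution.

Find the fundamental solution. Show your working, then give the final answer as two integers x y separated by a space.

d=266: √d = [16; 3,4,3,32] (ℓ=4, even), read p_3/q_3
a_0=16:  p_0=16·1+0=16,  q_0=16·0+1=1
a_1=3:  p_1=3·16+1=49,  q_1=3·1+0=3
a_2=4:  p_2=4·49+16=212,  q_2=4·3+1=13
a_3=3:  p_3=3·212+49=685,  q_3=3·13+3=42
(x₁, y₁) = (685, 42);  685² − 266·42² = 1 ✓

685 42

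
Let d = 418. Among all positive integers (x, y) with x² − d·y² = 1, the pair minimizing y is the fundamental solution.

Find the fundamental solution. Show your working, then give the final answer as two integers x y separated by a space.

33857 1656

√418 = [20; 2,4,20,4,2,40, …], period ℓ=6 (even) → k=5
a_0=20:  p_0=20·1+0=20,  q_0=20·0+1=1
…
a_4=4:  p_4=4·3721+184=15068,  q_4=4·182+9=737
a_5=2:  p_5=2·15068+3721=33857,  q_5=2·737+182=1656
fundamental: x₁=33857, y₁=1656  (since 1146296449 − 418·2742336 = 1)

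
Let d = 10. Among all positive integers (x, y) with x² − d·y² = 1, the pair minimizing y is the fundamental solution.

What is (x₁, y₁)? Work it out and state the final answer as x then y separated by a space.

19 6

√10 = [3; 6, …], period ℓ=1 (odd) → k=1
k=0  a_k=3  p_k/q_k = 3/1
k=1  a_k=6  p_k/q_k = 19/6
fundamental: x₁=19, y₁=6  (since 361 − 10·36 = 1)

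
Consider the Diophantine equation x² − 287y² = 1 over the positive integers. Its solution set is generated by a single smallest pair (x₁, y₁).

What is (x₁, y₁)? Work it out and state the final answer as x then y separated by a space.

288 17

d=287: √d = [16; 1,15,1,32] (ℓ=4, even), read p_3/q_3
step 0: (16, 1)  from 16·(1,0) + (0,1)
step 1: (17, 1)  from 1·(16,1) + (1,0)
step 2: (271, 16)  from 15·(17,1) + (16,1)
step 3: (288, 17)  from 1·(271,16) + (17,1)
→ (288, 17).  Check: 288²=82944, 287·17²=82943, difference 1.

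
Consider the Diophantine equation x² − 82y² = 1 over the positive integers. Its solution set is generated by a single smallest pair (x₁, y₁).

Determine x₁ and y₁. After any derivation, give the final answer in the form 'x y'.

163 18

[9; 18] for √82; ℓ=1 ⇒ convergent index 1
step 0: (9, 1)  from 9·(1,0) + (0,1)
step 1: (163, 18)  from 18·(9,1) + (1,0)
fundamental: x₁=163, y₁=18  (since 26569 − 82·324 = 1)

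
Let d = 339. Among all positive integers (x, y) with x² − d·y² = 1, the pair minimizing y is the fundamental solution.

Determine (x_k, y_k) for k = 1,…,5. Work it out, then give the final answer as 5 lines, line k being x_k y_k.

√339 = [18; 2,2,2,1,17,1,2,2,2,36, …], period ℓ=10 (even) → k=9
i=0: a=18 ⇒ p=18, q=1
i=1: a=2 ⇒ p=37, q=2
…
i=3: a=2 ⇒ p=221, q=12
i=4: a=1 ⇒ p=313, q=17
i=5: a=17 ⇒ p=5542, q=301
…
i=8: a=2 ⇒ p=40359, q=2192
i=9: a=2 ⇒ p=97970, q=5321
(x₁, y₁) = (97970, 5321);  97970² − 339·5321² = 1 ✓
k=2:  x_2 = 97970·97970+339·5321·5321 = 19196241799,  y_2 = 97970·5321+5321·97970 = 1042596740
k=3:  x_3 = 97970·19196241799+339·5321·1042596740 = 3761311617998090,  y_3 = 97970·1042596740+5321·19196241799 = 204286405230279
k=4:  x_4 = 97970·3761311617998090+339·5321·204286405230279 = 736991398411349512801,  y_4 = 97970·204286405230279+5321·3761311617998090 = 40027878239778270520
k=5:  x_5 = 97970·736991398411349512801+339·5321·40027878239778270520 = 144406094600958511920229850,  y_5 = 97970·40027878239778270520+5321·736991398411349512801 = 7843062462097867920458521

97970 5321
19196241799 1042596740
3761311617998090 204286405230279
736991398411349512801 40027878239778270520
144406094600958511920229850 7843062462097867920458521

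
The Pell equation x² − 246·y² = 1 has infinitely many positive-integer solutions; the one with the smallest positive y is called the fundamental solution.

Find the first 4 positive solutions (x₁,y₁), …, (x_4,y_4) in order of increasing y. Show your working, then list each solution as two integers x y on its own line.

88805 5662
15772656049 1005627820
2801381440774085 178609557104538
497553357680112580801 31722843436331366360

[15; 1,2,5,1,14,1,5,2,1,30] for √246; ℓ=10 ⇒ convergent index 9
i=0: a=15 ⇒ p=15, q=1
i=1: a=1 ⇒ p=16, q=1
…
i=3: a=5 ⇒ p=251, q=16
i=4: a=1 ⇒ p=298, q=19
i=5: a=14 ⇒ p=4423, q=282
i=6: a=1 ⇒ p=4721, q=301
…
i=8: a=2 ⇒ p=60777, q=3875
i=9: a=1 ⇒ p=88805, q=5662
fundamental: x₁=88805, y₁=5662  (since 7886328025 − 246·32058244 = 1)
(88805+5662√246)^2 = 15772656049 + 1005627820√246
(88805+5662√246)^3 = 2801381440774085 + 178609557104538√246
(88805+5662√246)^4 = 497553357680112580801 + 31722843436331366360√246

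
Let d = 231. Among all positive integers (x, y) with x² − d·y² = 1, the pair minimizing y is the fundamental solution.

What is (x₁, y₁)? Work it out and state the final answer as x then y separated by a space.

√231 → a₀=15, period (5,30); ℓ=2 even so k=1
k=0  a_k=15  p_k/q_k = 15/1
k=1  a_k=5  p_k/q_k = 76/5
→ (76, 5).  Check: 76²=5776, 231·5²=5775, difference 1.

76 5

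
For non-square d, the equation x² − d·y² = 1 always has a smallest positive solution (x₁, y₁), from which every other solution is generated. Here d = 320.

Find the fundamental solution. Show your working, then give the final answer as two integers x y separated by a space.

161 9

d=320: √d = [17; 1,7,1,34] (ℓ=4, even), read p_3/q_3
i=0: a=17 ⇒ p=17, q=1
…
i=2: a=7 ⇒ p=143, q=8
i=3: a=1 ⇒ p=161, q=9
(x₁, y₁) = (161, 9);  161² − 320·9² = 1 ✓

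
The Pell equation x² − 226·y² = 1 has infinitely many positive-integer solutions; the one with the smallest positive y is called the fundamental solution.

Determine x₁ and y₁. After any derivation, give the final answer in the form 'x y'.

[15; 30] for √226; ℓ=1 ⇒ convergent index 1
k=0  a_k=15  p_k/q_k = 15/1
k=1  a_k=30  p_k/q_k = 451/30
fundamental: x₁=451, y₁=30  (since 203401 − 226·900 = 1)

451 30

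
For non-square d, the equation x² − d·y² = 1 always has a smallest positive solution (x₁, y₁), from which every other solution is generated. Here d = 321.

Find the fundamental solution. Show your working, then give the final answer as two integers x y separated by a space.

[17; 1,10,1,34] for √321; ℓ=4 ⇒ convergent index 3
a_0=17:  p_0=17·1+0=17,  q_0=17·0+1=1
…
a_2=10:  p_2=10·18+17=197,  q_2=10·1+1=11
a_3=1:  p_3=1·197+18=215,  q_3=1·11+1=12
(x₁, y₁) = (215, 12);  215² − 321·12² = 1 ✓

215 12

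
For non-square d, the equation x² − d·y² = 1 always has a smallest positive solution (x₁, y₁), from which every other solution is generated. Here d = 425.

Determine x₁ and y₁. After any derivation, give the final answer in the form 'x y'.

143649 6968

√425 → a₀=20, period (1,1,1,1,1,1,40); ℓ=7 odd so k=13
k=0  a_k=20  p_k/q_k = 20/1
k=1  a_k=1  p_k/q_k = 21/1
k=2  a_k=1  p_k/q_k = 41/2
k=3  a_k=1  p_k/q_k = 62/3
k=4  a_k=1  p_k/q_k = 103/5
…
k=6  a_k=1  p_k/q_k = 268/13
…
k=8  a_k=1  p_k/q_k = 11153/541
k=9  a_k=1  p_k/q_k = 22038/1069
k=10  a_k=1  p_k/q_k = 33191/1610
k=11  a_k=1  p_k/q_k = 55229/2679
k=12  a_k=1  p_k/q_k = 88420/4289
k=13  a_k=1  p_k/q_k = 143649/6968
fundamental: x₁=143649, y₁=6968  (since 20635035201 − 425·48553024 = 1)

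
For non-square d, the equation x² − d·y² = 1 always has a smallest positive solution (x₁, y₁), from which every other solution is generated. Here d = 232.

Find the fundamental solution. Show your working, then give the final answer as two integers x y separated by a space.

19603 1287

√232 = [15; 4,3,7,3,4,30, …], period ℓ=6 (even) → k=5
i=0: a=15 ⇒ p=15, q=1
i=1: a=4 ⇒ p=61, q=4
…
i=3: a=7 ⇒ p=1447, q=95
i=4: a=3 ⇒ p=4539, q=298
i=5: a=4 ⇒ p=19603, q=1287
(x₁, y₁) = (19603, 1287);  19603² − 232·1287² = 1 ✓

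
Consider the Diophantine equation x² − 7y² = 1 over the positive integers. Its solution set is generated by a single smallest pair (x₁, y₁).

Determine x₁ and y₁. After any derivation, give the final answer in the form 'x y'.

8 3

√7 → a₀=2, period (1,1,1,4); ℓ=4 even so k=3
i=0: a=2 ⇒ p=2, q=1
…
i=2: a=1 ⇒ p=5, q=2
i=3: a=1 ⇒ p=8, q=3
fundamental: x₁=8, y₁=3  (since 64 − 7·9 = 1)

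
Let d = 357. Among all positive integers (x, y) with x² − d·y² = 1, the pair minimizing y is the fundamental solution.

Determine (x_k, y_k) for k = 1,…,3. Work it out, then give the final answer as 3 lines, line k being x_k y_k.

[18; 1,8,2,8,1,36] for √357; ℓ=6 ⇒ convergent index 5
a_0=18:  p_0=18·1+0=18,  q_0=18·0+1=1
…
a_2=8:  p_2=8·19+18=170,  q_2=8·1+1=9
a_3=2:  p_3=2·170+19=359,  q_3=2·9+1=19
a_4=8:  p_4=8·359+170=3042,  q_4=8·19+9=161
a_5=1:  p_5=1·3042+359=3401,  q_5=1·161+19=180
→ (3401, 180).  Check: 3401²=11566801, 357·180²=11566800, difference 1.
(3401+180√357)^2 = 23133601 + 1224360√357
(3401+180√357)^3 = 157354750601 + 8328096540√357

3401 180
23133601 1224360
157354750601 8328096540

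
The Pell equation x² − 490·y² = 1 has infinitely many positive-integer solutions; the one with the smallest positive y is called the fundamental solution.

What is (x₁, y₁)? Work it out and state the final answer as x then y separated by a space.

1039681 46968

√490 = [22; 7,2,1,4,4,4,1,2,7,44, …], period ℓ=10 (even) → k=9
k=0  a_k=22  p_k/q_k = 22/1
k=1  a_k=7  p_k/q_k = 155/7
k=2  a_k=2  p_k/q_k = 332/15
k=3  a_k=1  p_k/q_k = 487/22
k=4  a_k=4  p_k/q_k = 2280/103
…
k=8  a_k=2  p_k/q_k = 141338/6385
k=9  a_k=7  p_k/q_k = 1039681/46968
→ (1039681, 46968).  Check: 1039681²=1080936581761, 490·46968²=1080936581760, difference 1.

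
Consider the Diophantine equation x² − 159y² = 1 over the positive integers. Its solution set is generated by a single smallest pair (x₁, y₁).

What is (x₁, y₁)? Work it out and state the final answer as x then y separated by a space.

1324 105

d=159: √d = [12; 1,1,1,1,3,1,1,1,1,24] (ℓ=10, even), read p_9/q_9
a_0=12:  p_0=12·1+0=12,  q_0=12·0+1=1
…
a_2=1:  p_2=1·13+12=25,  q_2=1·1+1=2
…
a_6=1:  p_6=1·227+63=290,  q_6=1·18+5=23
a_7=1:  p_7=1·290+227=517,  q_7=1·23+18=41
a_8=1:  p_8=1·517+290=807,  q_8=1·41+23=64
a_9=1:  p_9=1·807+517=1324,  q_9=1·64+41=105
fundamental: x₁=1324, y₁=105  (since 1752976 − 159·11025 = 1)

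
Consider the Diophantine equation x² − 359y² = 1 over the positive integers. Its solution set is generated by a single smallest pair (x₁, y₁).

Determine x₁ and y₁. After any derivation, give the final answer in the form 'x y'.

360 19

[18; 1,17,1,36] for √359; ℓ=4 ⇒ convergent index 3
i=0: a=18 ⇒ p=18, q=1
…
i=2: a=17 ⇒ p=341, q=18
i=3: a=1 ⇒ p=360, q=19
fundamental: x₁=360, y₁=19  (since 129600 − 359·361 = 1)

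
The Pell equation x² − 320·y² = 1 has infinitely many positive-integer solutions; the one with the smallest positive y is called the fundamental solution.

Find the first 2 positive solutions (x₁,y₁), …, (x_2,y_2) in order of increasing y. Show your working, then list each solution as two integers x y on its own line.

√320 = [17; 1,7,1,34, …], period ℓ=4 (even) → k=3
k=0  a_k=17  p_k/q_k = 17/1
…
k=2  a_k=7  p_k/q_k = 143/8
k=3  a_k=1  p_k/q_k = 161/9
(x₁, y₁) = (161, 9);  161² − 320·9² = 1 ✓
(161+9√320)^2 = 51841 + 2898√320

161 9
51841 2898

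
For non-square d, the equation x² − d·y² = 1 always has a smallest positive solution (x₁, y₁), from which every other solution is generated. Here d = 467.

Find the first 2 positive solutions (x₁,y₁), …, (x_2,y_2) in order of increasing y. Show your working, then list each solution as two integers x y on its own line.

1625626 75225
5285319783751 244575431700

[21; 1,1,1,1,3,…,1,1,42] for √467; ℓ=14 ⇒ convergent index 13
k=0  a_k=21  p_k/q_k = 21/1
k=1  a_k=1  p_k/q_k = 22/1
…
k=3  a_k=1  p_k/q_k = 65/3
…
k=6  a_k=3  p_k/q_k = 1275/59
…
k=8  a_k=3  p_k/q_k = 82767/3830
k=9  a_k=3  p_k/q_k = 275465/12747
k=10  a_k=1  p_k/q_k = 358232/16577
…
k=12  a_k=1  p_k/q_k = 991929/45901
k=13  a_k=1  p_k/q_k = 1625626/75225
fundamental: x₁=1625626, y₁=75225  (since 2642659891876 − 467·5658800625 = 1)
(1625626+75225√467)^2 = 5285319783751 + 244575431700√467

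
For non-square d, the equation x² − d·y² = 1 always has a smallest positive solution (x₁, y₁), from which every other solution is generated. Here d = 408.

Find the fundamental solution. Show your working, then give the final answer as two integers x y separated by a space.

101 5

d=408: √d = [20; 5,40] (ℓ=2, even), read p_1/q_1
i=0: a=20 ⇒ p=20, q=1
i=1: a=5 ⇒ p=101, q=5
(x₁, y₁) = (101, 5);  101² − 408·5² = 1 ✓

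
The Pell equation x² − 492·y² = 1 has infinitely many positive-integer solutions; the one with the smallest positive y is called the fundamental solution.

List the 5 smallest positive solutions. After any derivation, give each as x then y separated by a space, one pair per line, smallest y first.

[22; 5,1,1,10,1,1,5,44] for √492; ℓ=8 ⇒ convergent index 7
a_0=22:  p_0=22·1+0=22,  q_0=22·0+1=1
a_1=5:  p_1=5·22+1=111,  q_1=5·1+0=5
…
a_3=1:  p_3=1·133+111=244,  q_3=1·6+5=11
…
a_6=1:  p_6=1·2817+2573=5390,  q_6=1·127+116=243
a_7=5:  p_7=5·5390+2817=29767,  q_7=5·243+127=1342
fundamental: x₁=29767, y₁=1342  (since 886074289 − 492·1800964 = 1)
(x_2, y_2) = (29767·29767 + 492·1342·1342, 29767·1342 + 1342·29767) = (1772148577, 79894628)
(x_3, y_3) = (29767·1772148577 + 492·1342·79894628, 29767·79894628 + 1342·1772148577) = (105503093353351, 4756446782010)
(x_4, y_4) = (29767·105503093353351 + 492·1342·4756446782010, 29767·4756446782010 + 1342·105503093353351) = (6281021157926249857, 283170302640288712)
(x_5, y_5) = (29767·6281021157926249857 + 492·1342·283170302640288712, 29767·283170302640288712 + 1342·6281021157926249857) = (373934313510478265633287, 16858260792630501398198)

29767 1342
1772148577 79894628
105503093353351 4756446782010
6281021157926249857 283170302640288712
373934313510478265633287 16858260792630501398198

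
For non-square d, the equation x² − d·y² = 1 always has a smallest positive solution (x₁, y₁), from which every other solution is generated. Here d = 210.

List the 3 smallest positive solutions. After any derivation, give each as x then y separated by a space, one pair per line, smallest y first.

29 2
1681 116
97469 6726

√210 = [14; 2,28, …], period ℓ=2 (even) → k=1
a_0=14:  p_0=14·1+0=14,  q_0=14·0+1=1
a_1=2:  p_1=2·14+1=29,  q_1=2·1+0=2
(x₁, y₁) = (29, 2);  29² − 210·2² = 1 ✓
k=2:  x_2 = 29·29+210·2·2 = 1681,  y_2 = 29·2+2·29 = 116
k=3:  x_3 = 29·1681+210·2·116 = 97469,  y_3 = 29·116+2·1681 = 6726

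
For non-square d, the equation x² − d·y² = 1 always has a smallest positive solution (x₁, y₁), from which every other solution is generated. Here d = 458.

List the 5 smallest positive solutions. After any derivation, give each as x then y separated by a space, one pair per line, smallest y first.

22899 1070
1048728401 49003860
48029663286099 2244278779210
2199662518128033601 102783479481255720
100740143957198019572499 4707277791038270685350

[21; 2,2,42] for √458; ℓ=3 ⇒ convergent index 5
k=0  a_k=21  p_k/q_k = 21/1
k=1  a_k=2  p_k/q_k = 43/2
…
k=4  a_k=2  p_k/q_k = 9181/429
k=5  a_k=2  p_k/q_k = 22899/1070
fundamental: x₁=22899, y₁=1070  (since 524364201 − 458·1144900 = 1)
n=2: (22899,1070)∘(22899,1070) = (22899·22899+458·1070·1070, 22899·1070+1070·22899) = (1048728401,49003860)
n=3: (1048728401,49003860)∘(22899,1070) = (22899·1048728401+458·1070·49003860, 22899·49003860+1070·1048728401) = (48029663286099,2244278779210)
n=4: (48029663286099,2244278779210)∘(22899,1070) = (22899·48029663286099+458·1070·2244278779210, 22899·2244278779210+1070·48029663286099) = (2199662518128033601,102783479481255720)
n=5: (2199662518128033601,102783479481255720)∘(22899,1070) = (22899·2199662518128033601+458·1070·102783479481255720, 22899·102783479481255720+1070·2199662518128033601) = (100740143957198019572499,4707277791038270685350)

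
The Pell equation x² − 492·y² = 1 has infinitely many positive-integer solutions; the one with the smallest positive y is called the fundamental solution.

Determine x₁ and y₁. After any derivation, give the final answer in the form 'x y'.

√492 = [22; 5,1,1,10,1,1,5,44, …], period ℓ=8 (even) → k=7
k=0  a_k=22  p_k/q_k = 22/1
…
k=3  a_k=1  p_k/q_k = 244/11
k=4  a_k=10  p_k/q_k = 2573/116
…
k=6  a_k=1  p_k/q_k = 5390/243
k=7  a_k=5  p_k/q_k = 29767/1342
→ (29767, 1342).  Check: 29767²=886074289, 492·1342²=886074288, difference 1.

29767 1342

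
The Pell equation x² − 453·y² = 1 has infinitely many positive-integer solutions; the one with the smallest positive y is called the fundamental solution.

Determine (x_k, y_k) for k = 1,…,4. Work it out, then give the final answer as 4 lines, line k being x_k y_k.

√453 → a₀=21, period (3,1,1,10,14,10,1,1,3,42); ℓ=10 even so k=9
k=0  a_k=21  p_k/q_k = 21/1
…
k=2  a_k=1  p_k/q_k = 85/4
k=3  a_k=1  p_k/q_k = 149/7
k=4  a_k=10  p_k/q_k = 1575/74
k=5  a_k=14  p_k/q_k = 22199/1043
k=6  a_k=10  p_k/q_k = 223565/10504
…
k=8  a_k=1  p_k/q_k = 469329/22051
k=9  a_k=3  p_k/q_k = 1653751/77700
→ (1653751, 77700).  Check: 1653751²=2734892370001, 453·77700²=2734892370000, difference 1.
(1653751+77700√453)^2 = 5469784740001 + 256992905400√453
(1653751+77700√453)^3 = 18091323967121133751 + 850004548596233100√453
(1653751+77700√453)^4 = 59837090203895614338960001 + 2811391744490881177810800√453

1653751 77700
5469784740001 256992905400
18091323967121133751 850004548596233100
59837090203895614338960001 2811391744490881177810800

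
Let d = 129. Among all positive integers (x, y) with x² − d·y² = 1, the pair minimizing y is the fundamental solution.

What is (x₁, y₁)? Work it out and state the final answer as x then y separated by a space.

16855 1484

√129 = [11; 2,1,3,1,6,1,3,1,2,22, …], period ℓ=10 (even) → k=9
k=0  a_k=11  p_k/q_k = 11/1
k=1  a_k=2  p_k/q_k = 23/2
…
k=3  a_k=3  p_k/q_k = 125/11
k=4  a_k=1  p_k/q_k = 159/14
k=5  a_k=6  p_k/q_k = 1079/95
k=6  a_k=1  p_k/q_k = 1238/109
k=7  a_k=3  p_k/q_k = 4793/422
k=8  a_k=1  p_k/q_k = 6031/531
k=9  a_k=2  p_k/q_k = 16855/1484
(x₁, y₁) = (16855, 1484);  16855² − 129·1484² = 1 ✓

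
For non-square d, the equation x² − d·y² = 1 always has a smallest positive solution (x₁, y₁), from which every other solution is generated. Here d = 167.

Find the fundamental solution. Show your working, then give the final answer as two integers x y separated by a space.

[12; 1,11,1,24] for √167; ℓ=4 ⇒ convergent index 3
step 0: (12, 1)  from 12·(1,0) + (0,1)
step 1: (13, 1)  from 1·(12,1) + (1,0)
step 2: (155, 12)  from 11·(13,1) + (12,1)
step 3: (168, 13)  from 1·(155,12) + (13,1)
(x₁, y₁) = (168, 13);  168² − 167·13² = 1 ✓

168 13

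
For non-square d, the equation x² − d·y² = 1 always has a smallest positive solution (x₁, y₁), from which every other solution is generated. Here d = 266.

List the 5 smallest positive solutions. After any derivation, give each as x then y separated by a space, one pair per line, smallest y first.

685 42
938449 57540
1285674445 78829758
1761373051201 107996710920
2413079794470925 147955415130642

d=266: √d = [16; 3,4,3,32] (ℓ=4, even), read p_3/q_3
k=0  a_k=16  p_k/q_k = 16/1
k=1  a_k=3  p_k/q_k = 49/3
k=2  a_k=4  p_k/q_k = 212/13
k=3  a_k=3  p_k/q_k = 685/42
(x₁, y₁) = (685, 42);  685² − 266·42² = 1 ✓
(685+42√266)^2 = 938449 + 57540√266
(685+42√266)^3 = 1285674445 + 78829758√266
(685+42√266)^4 = 1761373051201 + 107996710920√266
(685+42√266)^5 = 2413079794470925 + 147955415130642√266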